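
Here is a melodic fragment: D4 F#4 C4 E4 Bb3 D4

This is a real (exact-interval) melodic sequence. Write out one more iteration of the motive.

Ab3 C4

Taking 2-note groups, the heads are D4, C4, Bb3: the pattern moves down a 2nd.
From Ab3 the exact shape gives Ab3 C4.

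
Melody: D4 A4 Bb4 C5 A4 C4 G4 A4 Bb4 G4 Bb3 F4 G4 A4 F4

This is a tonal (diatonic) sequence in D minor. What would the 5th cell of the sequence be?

Taking 5-note groups, the heads are D4, C4, Bb3: the pattern moves down a 2nd.
Continuing the starts: A3 → G3.
So cell 5 is G3 D4 E4 F4 D4.

G3 D4 E4 F4 D4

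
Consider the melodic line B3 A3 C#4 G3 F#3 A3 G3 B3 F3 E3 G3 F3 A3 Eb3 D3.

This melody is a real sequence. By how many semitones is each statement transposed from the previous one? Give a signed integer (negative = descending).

-2

The 5-note cells begin on B3, A3, G3 — each down a 2nd from the last.
B3→A3 is 57 − 59 = -2 semitones.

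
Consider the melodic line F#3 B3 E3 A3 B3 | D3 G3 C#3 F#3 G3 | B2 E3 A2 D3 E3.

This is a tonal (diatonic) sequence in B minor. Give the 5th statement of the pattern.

E2 A2 D2 G2 A2

The 5-note cells begin on F#3, D3, B2 — each down a 3rd from the last.
Continuing the starts: G2 → E2.
Statement 5 starts on E2 and keeps the same diatonic contour: E2 A2 D2 G2 A2.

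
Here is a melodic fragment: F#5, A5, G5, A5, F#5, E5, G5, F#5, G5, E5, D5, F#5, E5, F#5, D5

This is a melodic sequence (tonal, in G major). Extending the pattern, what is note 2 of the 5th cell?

D5

Grouping in 5s, the 2nd note of each cell is A5, G5, F#5.
Each moves down a 2nd. Continuing: E5 → D5.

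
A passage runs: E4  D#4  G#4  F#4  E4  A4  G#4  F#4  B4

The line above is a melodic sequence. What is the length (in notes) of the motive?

3

9 notes total. Splitting into 3 groups of 3:
E4 D#4 G#4 | F#4 E4 A4 | G#4 F#4 B4
That's a consistent up a 2nd shift per cell, and no other grouping gives one.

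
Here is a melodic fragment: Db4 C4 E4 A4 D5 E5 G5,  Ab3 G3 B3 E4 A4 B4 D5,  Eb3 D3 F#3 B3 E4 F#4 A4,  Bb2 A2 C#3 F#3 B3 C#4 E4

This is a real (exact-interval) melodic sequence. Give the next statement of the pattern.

Taking 7-note groups, the heads are Db4, Ab3, Eb3, Bb2: the pattern moves down a 4th.
So cell 5 is F2 E2 G#2 C#3 F#3 G#3 B3.

F2 E2 G#2 C#3 F#3 G#3 B3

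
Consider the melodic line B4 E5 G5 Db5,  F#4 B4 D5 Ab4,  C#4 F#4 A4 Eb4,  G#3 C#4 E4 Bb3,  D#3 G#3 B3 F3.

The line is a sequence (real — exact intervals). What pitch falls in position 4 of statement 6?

C3

The unit is 4 notes. Position-4 pitches of the 5 shown cells: Db5, Ab4, Eb4, Bb3, F3.
Each moves down a 4th; the next is C3.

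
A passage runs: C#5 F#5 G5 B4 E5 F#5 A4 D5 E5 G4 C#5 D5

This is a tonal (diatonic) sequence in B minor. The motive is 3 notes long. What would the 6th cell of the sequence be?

E4 A4 B4

With a 3-note motive the entries are C#5, B4, A4, G4, each down a 2nd from the previous.
Continuing the starts: F#4 → E4.
So cell 6 is E4 A4 B4.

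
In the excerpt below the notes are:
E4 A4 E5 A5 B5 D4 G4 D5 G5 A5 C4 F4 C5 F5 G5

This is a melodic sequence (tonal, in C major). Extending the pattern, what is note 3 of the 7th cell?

Grouping in 5s, the 3rd note of each cell is E5, D5, C5.
Extending down a 2nd: B4 → A4 → G4 → F4.

F4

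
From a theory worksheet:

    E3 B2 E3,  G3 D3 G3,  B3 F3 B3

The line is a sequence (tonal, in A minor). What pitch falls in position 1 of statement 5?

F4

Grouping in 3s, the 1st note of each cell is E3, G3, B3.
Each moves up a 3rd. Continuing: D4 → F4.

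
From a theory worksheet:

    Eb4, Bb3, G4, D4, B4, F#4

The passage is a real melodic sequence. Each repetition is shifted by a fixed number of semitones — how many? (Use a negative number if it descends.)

Unit = 2 notes; the statements start on Eb4, G4, B4, moving up a 3rd each time.
Counting half-steps from Eb4 to G4: 4.

4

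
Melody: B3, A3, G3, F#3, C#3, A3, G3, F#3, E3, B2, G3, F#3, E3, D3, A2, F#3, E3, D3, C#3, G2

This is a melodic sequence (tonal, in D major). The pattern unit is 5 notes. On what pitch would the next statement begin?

With a 5-note motive the entries are B3, A3, G3, F#3, each down a 2nd from the previous.
The next head, down a 2nd from F#3, is E3.

E3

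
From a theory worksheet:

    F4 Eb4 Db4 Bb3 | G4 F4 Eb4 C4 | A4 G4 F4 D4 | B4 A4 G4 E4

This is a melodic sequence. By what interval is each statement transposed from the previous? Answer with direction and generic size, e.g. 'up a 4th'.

up a 2nd

Unit = 4 notes; the statements start on F4, G4, A4, B4, moving up a 2nd each time.
F4 to G4 is up a 2nd.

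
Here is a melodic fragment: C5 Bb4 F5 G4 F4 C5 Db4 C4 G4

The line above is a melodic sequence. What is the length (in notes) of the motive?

Try groups of 3 (3 cells in 9 notes):
C5 Bb4 F5 | G4 F4 C5 | Db4 C4 G4
That's a consistent down a 4th shift per cell, and no other grouping gives one.

3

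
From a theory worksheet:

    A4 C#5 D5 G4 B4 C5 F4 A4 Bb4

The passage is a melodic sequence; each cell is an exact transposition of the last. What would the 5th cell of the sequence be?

The 3-note cells begin on A4, G4, F4 — each down a 2nd from the last.
Extending down a 2nd: Eb4 → Db4.
Statement 5 starts on Db4 and keeps the same exact contour: Db4 F4 Gb4.

Db4 F4 Gb4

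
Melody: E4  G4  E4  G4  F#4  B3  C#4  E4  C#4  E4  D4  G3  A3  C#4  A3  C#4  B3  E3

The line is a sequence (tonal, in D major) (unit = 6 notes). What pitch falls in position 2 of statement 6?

D3

Grouping in 6s, the 2nd note of each cell is G4, E4, C#4.
Carrying that down a 3rd forward: A3 → F#3 → D3.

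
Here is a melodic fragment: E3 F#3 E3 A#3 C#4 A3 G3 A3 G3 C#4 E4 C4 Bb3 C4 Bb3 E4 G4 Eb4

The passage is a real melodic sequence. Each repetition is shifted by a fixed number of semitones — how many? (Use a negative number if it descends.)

3

Unit = 6 notes; the statements start on E3, G3, Bb3, moving up a 3rd each time.
E3 to G3 spans +3 semitones.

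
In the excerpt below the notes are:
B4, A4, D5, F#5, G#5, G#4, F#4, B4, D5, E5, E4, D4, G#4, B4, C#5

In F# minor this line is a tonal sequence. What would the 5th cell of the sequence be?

The 5-note cells begin on B4, G#4, E4 — each down a 3rd from the last.
Carrying on: C#4 → A3.
From A3 the diatonic shape gives A3 G#3 C#4 E4 F#4.

A3 G#3 C#4 E4 F#4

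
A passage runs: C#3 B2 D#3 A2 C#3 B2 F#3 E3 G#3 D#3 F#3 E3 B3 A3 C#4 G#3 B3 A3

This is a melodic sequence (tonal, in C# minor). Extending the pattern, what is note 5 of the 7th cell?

Grouping in 6s, the 5th note of each cell is C#3, F#3, B3.
Carrying that up a 4th forward: E4 → A4 → D#5 → G#5.

G#5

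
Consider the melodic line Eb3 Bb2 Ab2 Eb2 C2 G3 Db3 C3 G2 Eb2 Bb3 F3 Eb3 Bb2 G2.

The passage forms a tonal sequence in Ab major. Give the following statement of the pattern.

Db4 Ab3 G3 Db3 Bb2

With a 5-note motive the entries are Eb3, G3, Bb3, each up a 3rd from the previous.
Statement 4 starts on Db4 and keeps the same diatonic contour: Db4 Ab3 G3 Db3 Bb2.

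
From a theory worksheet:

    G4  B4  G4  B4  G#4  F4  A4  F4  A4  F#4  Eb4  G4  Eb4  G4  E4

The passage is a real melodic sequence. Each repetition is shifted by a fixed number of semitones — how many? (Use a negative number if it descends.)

-2

Taking 5-note groups, the heads are G4, F4, Eb4: the pattern moves down a 2nd.
G4 to F4 spans -2 semitones.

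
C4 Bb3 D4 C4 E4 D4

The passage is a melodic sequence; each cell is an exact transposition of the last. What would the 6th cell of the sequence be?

The 2-note cells begin on C4, D4, E4 — each up a 2nd from the last.
Extending up a 2nd: F#4 → G#4 → A#4.
From A#4 the exact shape gives A#4 G#4.

A#4 G#4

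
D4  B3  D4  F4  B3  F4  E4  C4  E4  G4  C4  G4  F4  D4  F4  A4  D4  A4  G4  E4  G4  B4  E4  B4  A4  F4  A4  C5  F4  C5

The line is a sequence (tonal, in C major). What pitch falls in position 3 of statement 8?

D5

Grouping in 6s, the 3rd note of each cell is D4, E4, F4, G4, A4.
Carrying that up a 2nd forward: B4 → C5 → D5.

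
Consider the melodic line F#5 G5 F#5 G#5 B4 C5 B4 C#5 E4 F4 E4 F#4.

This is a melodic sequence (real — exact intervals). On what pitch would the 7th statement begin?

Unit = 4 notes; the statements start on F#5, B4, E4, moving down a 5th each time.
Continuing: A3 → D3 → G2 → C2. Statement 7 starts on C2.

C2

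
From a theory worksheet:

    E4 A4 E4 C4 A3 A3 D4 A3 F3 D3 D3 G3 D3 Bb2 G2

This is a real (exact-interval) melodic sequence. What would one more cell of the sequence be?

G2 C3 G2 Eb2 C2

With a 5-note motive the entries are E4, A3, D3, each down a 5th from the previous.
From G2 the exact shape gives G2 C3 G2 Eb2 C2.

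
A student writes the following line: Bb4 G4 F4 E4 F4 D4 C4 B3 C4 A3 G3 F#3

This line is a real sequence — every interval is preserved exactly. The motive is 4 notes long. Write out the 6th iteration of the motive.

A2 F#2 E2 D#2

With a 4-note motive the entries are Bb4, F4, C4, each down a 4th from the previous.
Carrying on: G3 → D3 → A2.
So cell 6 is A2 F#2 E2 D#2.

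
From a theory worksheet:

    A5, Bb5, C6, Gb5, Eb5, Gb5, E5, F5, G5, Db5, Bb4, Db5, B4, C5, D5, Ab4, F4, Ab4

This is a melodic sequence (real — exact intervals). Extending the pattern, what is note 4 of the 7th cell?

Grouping in 6s, the 4th note of each cell is Gb5, Db5, Ab4.
Extending down a 4th: Eb4 → Bb3 → F3 → C3.

C3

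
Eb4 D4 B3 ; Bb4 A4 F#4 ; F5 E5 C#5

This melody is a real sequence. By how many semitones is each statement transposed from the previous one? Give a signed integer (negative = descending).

Unit = 3 notes; the statements start on Eb4, Bb4, F5, moving up a 5th each time.
Counting half-steps from Eb4 to Bb4: 7.

7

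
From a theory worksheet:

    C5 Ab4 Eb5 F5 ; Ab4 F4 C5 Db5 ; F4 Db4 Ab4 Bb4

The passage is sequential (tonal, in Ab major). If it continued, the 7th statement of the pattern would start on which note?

The 4-note cells begin on C5, Ab4, F4 — each down a 3rd from the last.
Continuing: Db4 → Bb3 → G3 → Eb3. Statement 7 starts on Eb3.

Eb3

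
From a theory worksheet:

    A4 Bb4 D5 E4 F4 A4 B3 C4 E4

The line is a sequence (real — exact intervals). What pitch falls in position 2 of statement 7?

With 3-note cells, note 2 of each statement runs Bb4, F4, C4.
Extending down a 4th: G3 → D3 → A2 → E2.

E2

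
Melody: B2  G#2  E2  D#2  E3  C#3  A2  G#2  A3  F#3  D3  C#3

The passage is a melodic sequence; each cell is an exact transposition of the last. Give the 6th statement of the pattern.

C5 A4 F4 E4

Unit = 4 notes; the statements start on B2, E3, A3, moving up a 4th each time.
Continuing the starts: D4 → G4 → C5.
So cell 6 is C5 A4 F4 E4.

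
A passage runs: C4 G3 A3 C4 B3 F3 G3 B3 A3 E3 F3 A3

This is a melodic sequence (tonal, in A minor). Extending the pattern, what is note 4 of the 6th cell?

E3

Grouping in 4s, the 4th note of each cell is C4, B3, A3.
Each moves down a 2nd. Continuing: G3 → F3 → E3.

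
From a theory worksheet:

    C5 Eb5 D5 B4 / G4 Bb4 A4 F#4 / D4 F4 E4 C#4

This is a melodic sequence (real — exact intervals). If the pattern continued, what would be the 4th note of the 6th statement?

Grouping in 4s, the 4th note of each cell is B4, F#4, C#4.
Carrying that down a 4th forward: G#3 → D#3 → A#2.

A#2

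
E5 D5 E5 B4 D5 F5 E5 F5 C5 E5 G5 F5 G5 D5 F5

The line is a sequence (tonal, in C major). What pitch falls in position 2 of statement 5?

A5

The unit is 5 notes. Position-2 pitches of the 3 shown cells: D5, E5, F5.
Each moves up a 2nd. Continuing: G5 → A5.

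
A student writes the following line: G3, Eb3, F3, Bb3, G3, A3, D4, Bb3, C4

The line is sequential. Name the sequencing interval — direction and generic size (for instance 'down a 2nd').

Unit = 3 notes; the statements start on G3, Bb3, D4, moving up a 3rd each time.
G3 to Bb3 is up a 3rd.

up a 3rd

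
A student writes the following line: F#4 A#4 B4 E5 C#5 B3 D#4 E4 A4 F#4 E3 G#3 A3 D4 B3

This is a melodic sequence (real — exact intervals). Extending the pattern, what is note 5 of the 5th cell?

The unit is 5 notes. Position-5 pitches of the 3 shown cells: C#5, F#4, B3.
Carrying that down a 5th forward: E3 → A2.

A2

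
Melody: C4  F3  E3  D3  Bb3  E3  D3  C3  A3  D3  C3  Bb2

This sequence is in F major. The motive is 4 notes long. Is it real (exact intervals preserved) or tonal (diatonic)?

tonal

Every note is diatonic to F major.
Cell 1 has -7 semitones from note 1 to 2, but cell 2 has -6 — the interval quality changes while the contour stays the same, which is the hallmark of a tonal sequence.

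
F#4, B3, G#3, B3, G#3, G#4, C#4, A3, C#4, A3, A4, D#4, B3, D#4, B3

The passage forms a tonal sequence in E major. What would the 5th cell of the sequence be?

C#5 F#4 D#4 F#4 D#4

With a 5-note motive the entries are F#4, G#4, A4, each up a 2nd from the previous.
Extending up a 2nd: B4 → C#5.
From C#5 the diatonic shape gives C#5 F#4 D#4 F#4 D#4.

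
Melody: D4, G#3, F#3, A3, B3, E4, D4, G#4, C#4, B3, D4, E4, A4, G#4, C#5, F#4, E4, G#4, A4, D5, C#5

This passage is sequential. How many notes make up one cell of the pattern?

7

21 notes total. Splitting into 3 groups of 7:
D4 G#3 F#3 A3 B3 E4 D4 | G#4 C#4 B3 D4 E4 A4 G#4 | C#5 F#4 E4 G#4 A4 D5 C#5
Every group is a transposition up a 4th of the one before; no shorter unit works.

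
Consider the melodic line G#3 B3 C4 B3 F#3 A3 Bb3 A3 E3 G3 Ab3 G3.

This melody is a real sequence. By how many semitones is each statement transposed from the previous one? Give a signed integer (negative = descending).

-2

Unit = 4 notes; the statements start on G#3, F#3, E3, moving down a 2nd each time.
G#3 to F#3 spans -2 semitones.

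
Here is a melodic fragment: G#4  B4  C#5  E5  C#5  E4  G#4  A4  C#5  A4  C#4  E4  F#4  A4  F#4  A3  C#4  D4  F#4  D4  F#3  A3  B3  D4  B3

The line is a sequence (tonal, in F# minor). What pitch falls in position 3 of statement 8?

C#3

The unit is 5 notes. Position-3 pitches of the 5 shown cells: C#5, A4, F#4, D4, B3.
Carrying that down a 3rd forward: G#3 → E3 → C#3.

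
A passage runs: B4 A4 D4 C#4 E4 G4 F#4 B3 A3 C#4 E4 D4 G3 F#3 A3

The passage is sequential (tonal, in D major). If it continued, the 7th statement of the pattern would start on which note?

D3

The 5-note cells begin on B4, G4, E4 — each down a 3rd from the last.
Continuing: C#4 → A3 → F#3 → D3. Statement 7 starts on D3.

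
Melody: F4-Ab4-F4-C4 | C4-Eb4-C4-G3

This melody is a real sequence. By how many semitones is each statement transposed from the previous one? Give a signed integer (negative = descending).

-5

With a 4-note motive the entries are F4, C4, each down a 4th from the previous.
F4 to C4 spans -5 semitones.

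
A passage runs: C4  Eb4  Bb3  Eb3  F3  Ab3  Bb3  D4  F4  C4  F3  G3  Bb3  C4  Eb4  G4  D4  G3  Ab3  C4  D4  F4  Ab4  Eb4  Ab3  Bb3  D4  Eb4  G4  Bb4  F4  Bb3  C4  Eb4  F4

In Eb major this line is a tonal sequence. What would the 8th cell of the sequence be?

C5 Eb5 Bb4 Eb4 F4 Ab4 Bb4

Taking 7-note groups, the heads are C4, D4, Eb4, F4, G4: the pattern moves up a 2nd.
Continuing the starts: Ab4 → Bb4 → C5.
From C5 the diatonic shape gives C5 Eb5 Bb4 Eb4 F4 Ab4 Bb4.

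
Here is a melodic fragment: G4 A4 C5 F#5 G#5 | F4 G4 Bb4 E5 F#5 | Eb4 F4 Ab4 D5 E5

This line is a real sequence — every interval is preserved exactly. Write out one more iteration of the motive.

The 5-note cells begin on G4, F4, Eb4 — each down a 2nd from the last.
From Db4 the exact shape gives Db4 Eb4 Gb4 C5 D5.

Db4 Eb4 Gb4 C5 D5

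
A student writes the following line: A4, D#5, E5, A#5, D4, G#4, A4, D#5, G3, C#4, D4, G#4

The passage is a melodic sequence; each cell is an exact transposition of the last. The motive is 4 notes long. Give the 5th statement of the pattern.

F2 B2 C3 F#3

The 4-note cells begin on A4, D4, G3 — each down a 5th from the last.
Continuing the starts: C3 → F2.
Statement 5 starts on F2 and keeps the same exact contour: F2 B2 C3 F#3.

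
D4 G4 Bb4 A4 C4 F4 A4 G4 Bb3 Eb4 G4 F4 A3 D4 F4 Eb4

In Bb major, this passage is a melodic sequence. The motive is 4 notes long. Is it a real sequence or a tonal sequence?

Every note is diatonic to Bb major.
Cell 1 has +3 semitones from note 2 to 3, but cell 2 has +4 — the interval quality changes while the contour stays the same, which is the hallmark of a tonal sequence.

tonal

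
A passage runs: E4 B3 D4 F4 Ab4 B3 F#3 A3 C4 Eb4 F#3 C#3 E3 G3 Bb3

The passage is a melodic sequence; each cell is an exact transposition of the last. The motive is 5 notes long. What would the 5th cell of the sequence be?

G#2 D#2 F#2 A2 C3

Taking 5-note groups, the heads are E4, B3, F#3: the pattern moves down a 4th.
Extending down a 4th: C#3 → G#2.
So cell 5 is G#2 D#2 F#2 A2 C3.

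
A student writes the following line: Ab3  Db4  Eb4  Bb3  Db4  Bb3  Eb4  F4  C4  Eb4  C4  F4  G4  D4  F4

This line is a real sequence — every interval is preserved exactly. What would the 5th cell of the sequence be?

E4 A4 B4 F#4 A4

Unit = 5 notes; the statements start on Ab3, Bb3, C4, moving up a 2nd each time.
Continuing the starts: D4 → E4.
So cell 5 is E4 A4 B4 F#4 A4.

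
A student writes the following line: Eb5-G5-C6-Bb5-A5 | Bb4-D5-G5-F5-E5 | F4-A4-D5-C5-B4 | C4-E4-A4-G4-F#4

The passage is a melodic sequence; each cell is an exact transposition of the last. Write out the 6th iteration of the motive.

Unit = 5 notes; the statements start on Eb5, Bb4, F4, C4, moving down a 4th each time.
Carrying on: G3 → D3.
So cell 6 is D3 F#3 B3 A3 G#3.

D3 F#3 B3 A3 G#3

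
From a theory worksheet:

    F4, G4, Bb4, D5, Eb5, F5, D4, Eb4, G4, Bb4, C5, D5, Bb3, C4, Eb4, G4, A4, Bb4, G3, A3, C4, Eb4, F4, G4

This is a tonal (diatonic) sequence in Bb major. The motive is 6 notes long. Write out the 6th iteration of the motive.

Unit = 6 notes; the statements start on F4, D4, Bb3, G3, moving down a 3rd each time.
Extending down a 3rd: Eb3 → C3.
Statement 6 starts on C3 and keeps the same diatonic contour: C3 D3 F3 A3 Bb3 C4.

C3 D3 F3 A3 Bb3 C4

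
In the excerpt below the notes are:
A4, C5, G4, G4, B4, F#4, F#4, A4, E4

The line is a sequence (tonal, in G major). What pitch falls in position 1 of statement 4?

Grouping in 3s, the 1st note of each cell is A4, G4, F#4.
Each moves down a 2nd; the next is E4.

E4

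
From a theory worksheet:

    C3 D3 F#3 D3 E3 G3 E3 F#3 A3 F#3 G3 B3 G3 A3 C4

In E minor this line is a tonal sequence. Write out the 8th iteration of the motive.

C4 D4 F#4

Unit = 3 notes; the statements start on C3, D3, E3, F#3, G3, moving up a 2nd each time.
Carrying on: A3 → B3 → C4.
Statement 8 starts on C4 and keeps the same diatonic contour: C4 D4 F#4.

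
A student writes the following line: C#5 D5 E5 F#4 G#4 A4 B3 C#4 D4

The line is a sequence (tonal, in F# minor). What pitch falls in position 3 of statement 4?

G#3

Grouping in 3s, the 3rd note of each cell is E5, A4, D4.
One more down a 5th gives G#3.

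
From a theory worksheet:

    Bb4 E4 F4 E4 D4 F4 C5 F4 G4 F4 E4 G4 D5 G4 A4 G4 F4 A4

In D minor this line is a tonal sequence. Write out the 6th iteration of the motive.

Unit = 6 notes; the statements start on Bb4, C5, D5, moving up a 2nd each time.
Extending up a 2nd: E5 → F5 → G5.
Statement 6 starts on G5 and keeps the same diatonic contour: G5 C5 D5 C5 Bb4 D5.

G5 C5 D5 C5 Bb4 D5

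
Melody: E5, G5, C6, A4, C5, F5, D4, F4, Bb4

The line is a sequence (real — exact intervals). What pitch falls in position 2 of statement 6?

Ab2

Grouping in 3s, the 2nd note of each cell is G5, C5, F4.
Extending down a 5th: Bb3 → Eb3 → Ab2.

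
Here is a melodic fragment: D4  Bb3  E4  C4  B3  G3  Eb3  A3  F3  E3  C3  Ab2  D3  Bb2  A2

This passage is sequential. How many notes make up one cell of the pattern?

There are 15 notes; a 5-note unit gives 3 cells:
D4 Bb3 E4 C4 B3 | G3 Eb3 A3 F3 E3 | C3 Ab2 D3 Bb2 A2
Each cell is the previous one down a 5th — so the unit is 5 notes.

5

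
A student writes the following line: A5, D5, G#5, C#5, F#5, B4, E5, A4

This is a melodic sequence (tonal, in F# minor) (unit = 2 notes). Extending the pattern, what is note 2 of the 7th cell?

E4

With 2-note cells, note 2 of each statement runs D5, C#5, B4, A4.
Extending down a 2nd: G#4 → F#4 → E4.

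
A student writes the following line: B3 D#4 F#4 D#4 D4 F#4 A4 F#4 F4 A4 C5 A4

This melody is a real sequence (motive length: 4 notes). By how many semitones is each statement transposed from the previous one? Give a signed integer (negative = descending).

3

Taking 4-note groups, the heads are B3, D4, F4: the pattern moves up a 3rd.
B3 to D4 spans +3 semitones.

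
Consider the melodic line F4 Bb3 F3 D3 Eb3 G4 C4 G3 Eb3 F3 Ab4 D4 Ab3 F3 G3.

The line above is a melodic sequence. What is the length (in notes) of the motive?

5

There are 15 notes; a 5-note unit gives 3 cells:
F4 Bb3 F3 D3 Eb3 | G4 C4 G3 Eb3 F3 | Ab4 D4 Ab3 F3 G3
Each cell is the previous one up a 2nd — so the unit is 5 notes.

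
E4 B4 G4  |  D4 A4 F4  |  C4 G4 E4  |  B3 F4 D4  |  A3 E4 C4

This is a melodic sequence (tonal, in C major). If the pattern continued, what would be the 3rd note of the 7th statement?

A3

The unit is 3 notes. Position-3 pitches of the 5 shown cells: G4, F4, E4, D4, C4.
Extending down a 2nd: B3 → A3.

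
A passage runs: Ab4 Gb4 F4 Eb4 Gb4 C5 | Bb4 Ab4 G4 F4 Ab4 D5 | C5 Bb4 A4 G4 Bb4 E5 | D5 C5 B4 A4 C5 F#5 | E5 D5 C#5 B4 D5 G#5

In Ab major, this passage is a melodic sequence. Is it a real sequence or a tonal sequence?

Each cell has the same semitone pattern (-2, -1, -2, 3, 6) — intervals are preserved exactly.
And Gb4 lies outside Ab major, so the sequence is real rather than tonal.

real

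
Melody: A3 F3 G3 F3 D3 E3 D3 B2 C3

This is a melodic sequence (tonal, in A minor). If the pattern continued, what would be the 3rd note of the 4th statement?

The unit is 3 notes. Position-3 pitches of the 3 shown cells: G3, E3, C3.
One more down a 3rd gives A2.

A2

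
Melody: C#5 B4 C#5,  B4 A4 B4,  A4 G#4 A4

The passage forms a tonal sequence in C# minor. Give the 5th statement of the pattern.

F#4 E4 F#4

With a 3-note motive the entries are C#5, B4, A4, each down a 2nd from the previous.
Carrying on: G#4 → F#4.
Statement 5 starts on F#4 and keeps the same diatonic contour: F#4 E4 F#4.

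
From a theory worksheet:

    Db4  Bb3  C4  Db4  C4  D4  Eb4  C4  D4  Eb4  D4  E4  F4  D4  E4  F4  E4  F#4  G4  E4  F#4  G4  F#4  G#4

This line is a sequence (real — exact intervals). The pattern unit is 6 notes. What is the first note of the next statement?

A4

The 6-note cells begin on Db4, Eb4, F4, G4 — each up a 2nd from the last.
The next head, up a 2nd from G4, is A4.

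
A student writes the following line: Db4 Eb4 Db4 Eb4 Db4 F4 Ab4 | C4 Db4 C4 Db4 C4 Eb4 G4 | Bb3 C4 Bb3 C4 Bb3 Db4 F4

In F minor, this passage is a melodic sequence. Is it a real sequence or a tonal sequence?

tonal

Every note is diatonic to F minor.
Cell 1 has +2 semitones from note 1 to 2, but cell 2 has +1 — the interval quality changes while the contour stays the same, which is the hallmark of a tonal sequence.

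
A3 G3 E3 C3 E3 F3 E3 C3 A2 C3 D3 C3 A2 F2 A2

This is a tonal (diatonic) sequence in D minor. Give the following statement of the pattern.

The 5-note cells begin on A3, F3, D3 — each down a 3rd from the last.
From Bb2 the diatonic shape gives Bb2 A2 F2 D2 F2.

Bb2 A2 F2 D2 F2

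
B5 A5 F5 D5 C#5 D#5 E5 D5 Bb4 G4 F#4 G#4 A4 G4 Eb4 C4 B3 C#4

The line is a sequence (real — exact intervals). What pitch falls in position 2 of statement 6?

The unit is 6 notes. Position-2 pitches of the 3 shown cells: A5, D5, G4.
Extending down a 5th: C4 → F3 → Bb2.

Bb2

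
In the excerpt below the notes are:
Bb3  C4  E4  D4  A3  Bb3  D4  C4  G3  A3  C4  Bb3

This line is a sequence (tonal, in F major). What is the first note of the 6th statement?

The 4-note cells begin on Bb3, A3, G3 — each down a 2nd from the last.
Extending the heads down a 2nd: F3 → E3 → D3.

D3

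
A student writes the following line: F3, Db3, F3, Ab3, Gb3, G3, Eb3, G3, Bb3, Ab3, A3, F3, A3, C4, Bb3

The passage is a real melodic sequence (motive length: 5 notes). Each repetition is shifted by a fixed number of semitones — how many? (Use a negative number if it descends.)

2

Taking 5-note groups, the heads are F3, G3, A3: the pattern moves up a 2nd.
F3→G3 is 55 − 53 = 2 semitones.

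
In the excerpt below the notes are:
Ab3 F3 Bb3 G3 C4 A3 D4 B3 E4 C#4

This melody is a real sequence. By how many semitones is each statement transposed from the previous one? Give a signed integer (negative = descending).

The 2-note cells begin on Ab3, Bb3, C4, D4, E4 — each up a 2nd from the last.
Ab3→Bb3 is 58 − 56 = 2 semitones.

2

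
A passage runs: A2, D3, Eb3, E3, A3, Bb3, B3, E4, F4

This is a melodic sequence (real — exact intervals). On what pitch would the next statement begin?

F#4

The 3-note cells begin on A2, E3, B3 — each up a 5th from the last.
One more step up a 5th gives F#4.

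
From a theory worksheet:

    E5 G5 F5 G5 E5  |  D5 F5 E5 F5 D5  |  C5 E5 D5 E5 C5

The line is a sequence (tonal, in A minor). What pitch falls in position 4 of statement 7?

A4

With 5-note cells, note 4 of each statement runs G5, F5, E5.
Extending down a 2nd: D5 → C5 → B4 → A4.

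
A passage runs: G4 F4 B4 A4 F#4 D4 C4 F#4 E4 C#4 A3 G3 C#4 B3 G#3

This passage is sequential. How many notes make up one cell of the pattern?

5

15 notes total. Splitting into 3 groups of 5:
G4 F4 B4 A4 F#4 | D4 C4 F#4 E4 C#4 | A3 G3 C#4 B3 G#3
Every group is a transposition down a 4th of the one before; no shorter unit works.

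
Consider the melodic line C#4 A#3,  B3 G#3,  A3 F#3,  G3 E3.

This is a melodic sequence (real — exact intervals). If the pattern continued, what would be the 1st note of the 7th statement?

With 2-note cells, note 1 of each statement runs C#4, B3, A3, G3.
Each moves down a 2nd. Continuing: F3 → Eb3 → Db3.

Db3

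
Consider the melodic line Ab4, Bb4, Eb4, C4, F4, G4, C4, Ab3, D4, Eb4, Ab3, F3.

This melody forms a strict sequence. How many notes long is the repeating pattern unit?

4

12 notes total. Splitting into 3 groups of 4:
Ab4 Bb4 Eb4 C4 | F4 G4 C4 Ab3 | D4 Eb4 Ab3 F3
That's a consistent down a 3rd shift per cell, and no other grouping gives one.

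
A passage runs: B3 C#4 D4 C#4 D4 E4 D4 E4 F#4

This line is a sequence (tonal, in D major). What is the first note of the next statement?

E4

Taking 3-note groups, the heads are B3, C#4, D4: the pattern moves up a 2nd.
The next head, up a 2nd from D4, is E4.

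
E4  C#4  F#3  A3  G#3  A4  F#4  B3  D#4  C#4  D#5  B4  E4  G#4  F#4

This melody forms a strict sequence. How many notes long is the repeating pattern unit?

5

15 notes total. Splitting into 3 groups of 5:
E4 C#4 F#3 A3 G#3 | A4 F#4 B3 D#4 C#4 | D#5 B4 E4 G#4 F#4
Every group is a transposition up a 4th of the one before; no shorter unit works.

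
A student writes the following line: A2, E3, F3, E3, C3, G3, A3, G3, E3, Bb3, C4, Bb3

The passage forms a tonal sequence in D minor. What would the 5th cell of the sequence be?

Bb3 F4 G4 F4

The 4-note cells begin on A2, C3, E3 — each up a 3rd from the last.
Carrying on: G3 → Bb3.
Statement 5 starts on Bb3 and keeps the same diatonic contour: Bb3 F4 G4 F4.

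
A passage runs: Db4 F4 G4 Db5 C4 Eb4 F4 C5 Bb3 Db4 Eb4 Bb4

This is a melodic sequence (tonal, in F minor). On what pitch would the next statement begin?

Ab3

With a 4-note motive the entries are Db4, C4, Bb3, each down a 2nd from the previous.
One more step down a 2nd gives Ab3.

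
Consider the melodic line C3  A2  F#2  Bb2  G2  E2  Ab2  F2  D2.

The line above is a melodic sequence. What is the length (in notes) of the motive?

Try groups of 3 (3 cells in 9 notes):
C3 A2 F#2 | Bb2 G2 E2 | Ab2 F2 D2
Each cell is the previous one down a 2nd — so the unit is 3 notes.

3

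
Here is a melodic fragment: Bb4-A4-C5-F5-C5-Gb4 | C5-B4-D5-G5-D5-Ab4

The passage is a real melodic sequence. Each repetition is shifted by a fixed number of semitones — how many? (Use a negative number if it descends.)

2

With a 6-note motive the entries are Bb4, C5, each up a 2nd from the previous.
Counting half-steps from Bb4 to C5: 2.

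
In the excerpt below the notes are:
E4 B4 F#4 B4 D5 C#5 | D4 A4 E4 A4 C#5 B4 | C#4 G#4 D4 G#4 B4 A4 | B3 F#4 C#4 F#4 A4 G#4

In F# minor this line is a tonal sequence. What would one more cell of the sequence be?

Unit = 6 notes; the statements start on E4, D4, C#4, B3, moving down a 2nd each time.
So cell 5 is A3 E4 B3 E4 G#4 F#4.

A3 E4 B3 E4 G#4 F#4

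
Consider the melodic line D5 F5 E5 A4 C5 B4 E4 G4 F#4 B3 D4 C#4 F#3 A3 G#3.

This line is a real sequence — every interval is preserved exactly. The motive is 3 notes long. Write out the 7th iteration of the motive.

Unit = 3 notes; the statements start on D5, A4, E4, B3, F#3, moving down a 4th each time.
Carrying on: C#3 → G#2.
From G#2 the exact shape gives G#2 B2 A#2.

G#2 B2 A#2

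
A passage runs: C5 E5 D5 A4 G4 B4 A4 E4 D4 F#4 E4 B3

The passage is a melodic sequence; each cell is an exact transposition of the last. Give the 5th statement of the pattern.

E3 G#3 F#3 C#3

With a 4-note motive the entries are C5, G4, D4, each down a 4th from the previous.
Extending down a 4th: A3 → E3.
So cell 5 is E3 G#3 F#3 C#3.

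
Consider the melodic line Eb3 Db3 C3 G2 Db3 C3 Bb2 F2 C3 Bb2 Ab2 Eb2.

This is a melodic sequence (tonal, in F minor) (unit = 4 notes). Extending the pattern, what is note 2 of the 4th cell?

The unit is 4 notes. Position-2 pitches of the 3 shown cells: Db3, C3, Bb2.
Each moves down a 2nd; the next is Ab2.

Ab2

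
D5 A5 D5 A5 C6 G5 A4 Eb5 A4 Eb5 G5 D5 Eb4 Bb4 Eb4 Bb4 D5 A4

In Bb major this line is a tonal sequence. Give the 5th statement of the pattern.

F3 C4 F3 C4 Eb4 Bb3

Taking 6-note groups, the heads are D5, A4, Eb4: the pattern moves down a 4th.
Carrying on: Bb3 → F3.
From F3 the diatonic shape gives F3 C4 F3 C4 Eb4 Bb3.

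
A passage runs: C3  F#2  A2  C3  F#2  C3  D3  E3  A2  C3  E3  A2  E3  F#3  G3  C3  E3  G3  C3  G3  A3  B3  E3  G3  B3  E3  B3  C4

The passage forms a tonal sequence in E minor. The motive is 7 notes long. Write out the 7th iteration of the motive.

A4 D4 F#4 A4 D4 A4 B4

With a 7-note motive the entries are C3, E3, G3, B3, each up a 3rd from the previous.
Carrying on: D4 → F#4 → A4.
So cell 7 is A4 D4 F#4 A4 D4 A4 B4.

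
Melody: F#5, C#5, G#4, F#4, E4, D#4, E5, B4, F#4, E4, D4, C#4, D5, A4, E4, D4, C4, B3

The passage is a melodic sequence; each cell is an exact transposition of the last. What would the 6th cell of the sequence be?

Ab4 Eb4 Bb3 Ab3 Gb3 F3

Taking 6-note groups, the heads are F#5, E5, D5: the pattern moves down a 2nd.
Extending down a 2nd: C5 → Bb4 → Ab4.
So cell 6 is Ab4 Eb4 Bb3 Ab3 Gb3 F3.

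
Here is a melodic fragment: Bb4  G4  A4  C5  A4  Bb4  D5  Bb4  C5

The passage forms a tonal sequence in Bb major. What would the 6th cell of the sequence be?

Unit = 3 notes; the statements start on Bb4, C5, D5, moving up a 2nd each time.
Extending up a 2nd: Eb5 → F5 → G5.
Statement 6 starts on G5 and keeps the same diatonic contour: G5 Eb5 F5.

G5 Eb5 F5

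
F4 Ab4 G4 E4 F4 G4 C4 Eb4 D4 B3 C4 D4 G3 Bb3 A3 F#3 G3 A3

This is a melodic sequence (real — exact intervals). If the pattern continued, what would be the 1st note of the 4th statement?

D3

Grouping in 6s, the 1st note of each cell is F4, C4, G3.
From G3, down a 4th gives D3.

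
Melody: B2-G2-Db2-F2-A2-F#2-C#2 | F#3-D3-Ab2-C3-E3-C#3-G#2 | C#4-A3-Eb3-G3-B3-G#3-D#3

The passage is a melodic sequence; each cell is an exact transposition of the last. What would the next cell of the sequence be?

Taking 7-note groups, the heads are B2, F#3, C#4: the pattern moves up a 5th.
So cell 4 is G#4 E4 Bb3 D4 F#4 D#4 A#3.

G#4 E4 Bb3 D4 F#4 D#4 A#3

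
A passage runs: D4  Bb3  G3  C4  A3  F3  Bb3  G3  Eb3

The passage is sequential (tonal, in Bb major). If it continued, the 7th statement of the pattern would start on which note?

Eb3

Taking 3-note groups, the heads are D4, C4, Bb3: the pattern moves down a 2nd.
Continuing: A3 → G3 → F3 → Eb3. Statement 7 starts on Eb3.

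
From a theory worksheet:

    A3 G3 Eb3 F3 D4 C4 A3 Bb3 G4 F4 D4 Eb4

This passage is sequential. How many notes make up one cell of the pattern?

There are 12 notes; a 4-note unit gives 3 cells:
A3 G3 Eb3 F3 | D4 C4 A3 Bb3 | G4 F4 D4 Eb4
Every group is a transposition up a 4th of the one before; no shorter unit works.

4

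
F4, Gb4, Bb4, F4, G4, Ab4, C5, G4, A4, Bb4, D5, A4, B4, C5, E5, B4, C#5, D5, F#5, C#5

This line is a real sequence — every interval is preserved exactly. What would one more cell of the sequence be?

With a 4-note motive the entries are F4, G4, A4, B4, C#5, each up a 2nd from the previous.
Statement 6 starts on D#5 and keeps the same exact contour: D#5 E5 G#5 D#5.

D#5 E5 G#5 D#5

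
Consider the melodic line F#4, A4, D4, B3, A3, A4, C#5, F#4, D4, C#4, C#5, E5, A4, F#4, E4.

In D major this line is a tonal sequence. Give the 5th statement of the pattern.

G5 B5 E5 C#5 B4

The 5-note cells begin on F#4, A4, C#5 — each up a 3rd from the last.
Extending up a 3rd: E5 → G5.
Statement 5 starts on G5 and keeps the same diatonic contour: G5 B5 E5 C#5 B4.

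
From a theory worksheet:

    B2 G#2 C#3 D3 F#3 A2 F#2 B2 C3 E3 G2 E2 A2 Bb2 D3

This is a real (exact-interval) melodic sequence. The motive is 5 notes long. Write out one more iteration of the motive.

F2 D2 G2 Ab2 C3

With a 5-note motive the entries are B2, A2, G2, each down a 2nd from the previous.
From F2 the exact shape gives F2 D2 G2 Ab2 C3.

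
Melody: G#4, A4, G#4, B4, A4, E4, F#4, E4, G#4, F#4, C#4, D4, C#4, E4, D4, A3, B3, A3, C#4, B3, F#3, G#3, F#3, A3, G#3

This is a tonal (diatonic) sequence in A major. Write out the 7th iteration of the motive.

B2 C#3 B2 D3 C#3

Taking 5-note groups, the heads are G#4, E4, C#4, A3, F#3: the pattern moves down a 3rd.
Continuing the starts: D3 → B2.
So cell 7 is B2 C#3 B2 D3 C#3.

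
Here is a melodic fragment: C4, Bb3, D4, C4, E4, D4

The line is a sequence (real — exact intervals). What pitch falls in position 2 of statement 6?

With 2-note cells, note 2 of each statement runs Bb3, C4, D4.
Each moves up a 2nd. Continuing: E4 → F#4 → G#4.

G#4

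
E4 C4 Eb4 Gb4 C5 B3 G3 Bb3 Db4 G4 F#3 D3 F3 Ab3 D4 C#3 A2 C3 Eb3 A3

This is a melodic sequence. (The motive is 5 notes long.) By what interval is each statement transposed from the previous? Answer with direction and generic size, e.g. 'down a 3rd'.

down a 4th

With a 5-note motive the entries are E4, B3, F#3, C#3, each down a 4th from the previous.
From E4 to B3: down a 4th.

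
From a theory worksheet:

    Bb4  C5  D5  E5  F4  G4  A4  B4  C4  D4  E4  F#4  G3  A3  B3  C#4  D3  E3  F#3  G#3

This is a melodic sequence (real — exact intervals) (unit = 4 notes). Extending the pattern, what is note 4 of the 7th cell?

With 4-note cells, note 4 of each statement runs E5, B4, F#4, C#4, G#3.
Each moves down a 4th. Continuing: D#3 → A#2.

A#2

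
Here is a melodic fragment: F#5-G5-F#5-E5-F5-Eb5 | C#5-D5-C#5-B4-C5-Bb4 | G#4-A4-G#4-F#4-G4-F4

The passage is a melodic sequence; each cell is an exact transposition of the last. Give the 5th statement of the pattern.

The 6-note cells begin on F#5, C#5, G#4 — each down a 4th from the last.
Extending down a 4th: D#4 → A#3.
So cell 5 is A#3 B3 A#3 G#3 A3 G3.

A#3 B3 A#3 G#3 A3 G3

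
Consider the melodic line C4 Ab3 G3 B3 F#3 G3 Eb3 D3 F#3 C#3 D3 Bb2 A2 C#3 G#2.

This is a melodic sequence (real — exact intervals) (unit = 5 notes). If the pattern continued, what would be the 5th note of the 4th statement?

With 5-note cells, note 5 of each statement runs F#3, C#3, G#2.
Each moves down a 4th; the next is D#2.

D#2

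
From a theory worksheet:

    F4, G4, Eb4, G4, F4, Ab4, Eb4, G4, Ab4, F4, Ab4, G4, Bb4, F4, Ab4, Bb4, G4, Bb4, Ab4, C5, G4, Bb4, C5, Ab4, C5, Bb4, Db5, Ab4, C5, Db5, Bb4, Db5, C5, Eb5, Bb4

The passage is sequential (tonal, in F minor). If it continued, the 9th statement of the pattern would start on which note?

G5

Taking 7-note groups, the heads are F4, G4, Ab4, Bb4, C5: the pattern moves up a 2nd.
Continuing: Db5 → Eb5 → F5 → G5. Statement 9 starts on G5.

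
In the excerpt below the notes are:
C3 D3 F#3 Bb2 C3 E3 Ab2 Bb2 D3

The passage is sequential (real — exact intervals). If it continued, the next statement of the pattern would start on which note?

With a 3-note motive the entries are C3, Bb2, Ab2, each down a 2nd from the previous.
One more step down a 2nd gives Gb2.

Gb2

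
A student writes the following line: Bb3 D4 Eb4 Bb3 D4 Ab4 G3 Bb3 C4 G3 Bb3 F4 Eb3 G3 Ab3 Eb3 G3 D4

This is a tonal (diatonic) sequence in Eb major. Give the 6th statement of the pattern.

F2 Ab2 Bb2 F2 Ab2 Eb3

Taking 6-note groups, the heads are Bb3, G3, Eb3: the pattern moves down a 3rd.
Extending down a 3rd: C3 → Ab2 → F2.
Statement 6 starts on F2 and keeps the same diatonic contour: F2 Ab2 Bb2 F2 Ab2 Eb3.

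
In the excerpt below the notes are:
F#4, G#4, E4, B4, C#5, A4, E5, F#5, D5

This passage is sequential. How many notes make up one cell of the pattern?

3

There are 9 notes; a 3-note unit gives 3 cells:
F#4 G#4 E4 | B4 C#5 A4 | E5 F#5 D5
Each cell is the previous one up a 4th — so the unit is 3 notes.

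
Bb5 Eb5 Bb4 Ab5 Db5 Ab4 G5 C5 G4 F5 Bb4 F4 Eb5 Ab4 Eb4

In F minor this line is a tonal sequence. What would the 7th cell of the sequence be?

C5 F4 C4

With a 3-note motive the entries are Bb5, Ab5, G5, F5, Eb5, each down a 2nd from the previous.
Continuing the starts: Db5 → C5.
Statement 7 starts on C5 and keeps the same diatonic contour: C5 F4 C4.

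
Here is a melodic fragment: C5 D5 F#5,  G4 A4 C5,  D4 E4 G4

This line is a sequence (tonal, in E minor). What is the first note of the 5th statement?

With a 3-note motive the entries are C5, G4, D4, each down a 4th from the previous.
Continuing: A3 → E3. Statement 5 starts on E3.

E3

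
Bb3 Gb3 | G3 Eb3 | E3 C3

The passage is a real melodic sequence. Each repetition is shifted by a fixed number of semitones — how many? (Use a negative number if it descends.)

Unit = 2 notes; the statements start on Bb3, G3, E3, moving down a 3rd each time.
Counting half-steps from Bb3 to G3: -3.

-3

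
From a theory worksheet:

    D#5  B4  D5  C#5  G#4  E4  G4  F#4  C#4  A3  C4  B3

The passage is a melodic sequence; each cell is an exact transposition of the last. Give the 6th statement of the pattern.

E2 C2 Eb2 D2

The 4-note cells begin on D#5, G#4, C#4 — each down a 5th from the last.
Continuing the starts: F#3 → B2 → E2.
So cell 6 is E2 C2 Eb2 D2.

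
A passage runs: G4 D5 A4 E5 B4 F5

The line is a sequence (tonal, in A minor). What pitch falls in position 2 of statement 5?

Grouping in 2s, the 2nd note of each cell is D5, E5, F5.
Carrying that up a 2nd forward: G5 → A5.

A5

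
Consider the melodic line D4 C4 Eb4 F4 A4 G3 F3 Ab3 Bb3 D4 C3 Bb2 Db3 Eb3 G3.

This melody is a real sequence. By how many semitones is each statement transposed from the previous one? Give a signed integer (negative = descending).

-7

Taking 5-note groups, the heads are D4, G3, C3: the pattern moves down a 5th.
Counting half-steps from D4 to G3: -7.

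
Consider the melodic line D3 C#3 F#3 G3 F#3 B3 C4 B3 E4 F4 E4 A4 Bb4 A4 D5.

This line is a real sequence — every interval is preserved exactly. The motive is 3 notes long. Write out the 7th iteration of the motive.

Ab5 G5 C6

Unit = 3 notes; the statements start on D3, G3, C4, F4, Bb4, moving up a 4th each time.
Continuing the starts: Eb5 → Ab5.
From Ab5 the exact shape gives Ab5 G5 C6.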